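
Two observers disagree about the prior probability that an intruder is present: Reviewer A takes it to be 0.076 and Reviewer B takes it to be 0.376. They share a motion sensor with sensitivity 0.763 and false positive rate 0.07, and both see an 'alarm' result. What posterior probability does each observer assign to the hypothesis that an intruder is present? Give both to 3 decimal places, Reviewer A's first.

P('+'|H) = 0.763, P('+'|¬H) = 0.07.
Reviewer A: numerator 0.763·0.076 = 0.057988; evidence = 0.057988+0.07·0.924 = 0.12267; posterior = 0.473.
Reviewer B: numerator 0.763·0.376 = 0.28689; evidence = 0.28689+0.07·0.624 = 0.33057; posterior = 0.868.

Reviewer A: 0.473; Reviewer B: 0.868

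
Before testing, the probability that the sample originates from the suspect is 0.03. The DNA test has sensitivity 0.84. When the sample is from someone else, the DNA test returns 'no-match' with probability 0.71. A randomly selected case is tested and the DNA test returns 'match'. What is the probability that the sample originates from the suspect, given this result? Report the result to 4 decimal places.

Write H for 'the sample originates from the suspect'. Prior odds H:¬H = 0.03/0.97 = 0.030928. For the 'match' outcome, the likelihood ratio is 0.84/0.29 = 2.8966.
Posterior odds = 0.030928 × 2.8966 = 0.089584, so P(H|E) = 0.089584/(1+0.089584) = 0.0822.

P(H | E) ≈ 0.0822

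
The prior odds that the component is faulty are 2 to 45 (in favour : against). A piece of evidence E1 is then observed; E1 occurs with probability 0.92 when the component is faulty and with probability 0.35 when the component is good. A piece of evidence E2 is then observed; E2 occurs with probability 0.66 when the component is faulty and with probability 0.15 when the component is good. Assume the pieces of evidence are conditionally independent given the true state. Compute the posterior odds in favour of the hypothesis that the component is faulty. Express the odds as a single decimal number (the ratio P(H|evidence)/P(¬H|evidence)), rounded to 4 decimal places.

Posterior odds ≈ 0.5140

Prior odds = 2/45 = 0.044444.
Likelihood ratio for E1 = 0.92/0.35 = 2.6286.
Likelihood ratio for E2 = 0.66/0.15 = 4.4000.
Posterior odds = prior odds × LR₁ × LR₂ = 0.51403.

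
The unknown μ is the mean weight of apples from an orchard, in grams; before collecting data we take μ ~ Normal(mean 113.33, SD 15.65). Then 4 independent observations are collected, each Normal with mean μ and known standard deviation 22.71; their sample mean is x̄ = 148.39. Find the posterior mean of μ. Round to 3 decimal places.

Posterior mean ≈ 136.299

Prior precision 1/τ₀² = 1/15.65² = 0.00408292; data precision n/σ² = 4/22.71² = 0.00775578.
Posterior precision = 0.00408292 + 0.00775578 = 0.0118387.
Posterior mean = (0.00408292·113.33 + 0.00775578·148.39) / 0.0118387 = 136.299.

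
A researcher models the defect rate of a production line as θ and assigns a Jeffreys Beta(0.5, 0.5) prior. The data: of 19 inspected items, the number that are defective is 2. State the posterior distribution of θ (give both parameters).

Observing 2 successes and 17 failures updates Beta(0.5, 0.5) by adding the success and failure counts to the two shape parameters: α = 0.5+2 = 2.5, β = 0.5+17 = 17.5.

Posterior: Beta(2.5, 17.5)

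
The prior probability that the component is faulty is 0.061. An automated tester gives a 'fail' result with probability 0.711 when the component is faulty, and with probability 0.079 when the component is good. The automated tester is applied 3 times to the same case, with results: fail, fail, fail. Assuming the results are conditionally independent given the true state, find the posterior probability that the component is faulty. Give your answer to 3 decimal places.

With H the event that the component is faulty, the joint likelihood of the observed sequence is P(data|H) = 0.711·0.711·0.711 = 0.35943 and P(data|¬H) = 0.079·0.079·0.079 = 0.00049304.
Bayes: P(H|data) = 0.061·0.35943 / (0.061·0.35943 + 0.939·0.00049304) = 0.021925/0.022388 = 0.9793.

Posterior P(H) ≈ 0.979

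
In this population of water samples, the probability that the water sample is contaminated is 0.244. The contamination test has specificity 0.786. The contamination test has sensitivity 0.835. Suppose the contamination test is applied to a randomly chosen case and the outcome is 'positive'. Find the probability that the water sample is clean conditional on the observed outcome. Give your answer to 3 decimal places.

P(¬H | E) ≈ 0.443

Let H be the event that the water sample is contaminated. P(H) = 0.244, so P(¬H) = 0.756. With E the 'positive' result, P(E|H) = 0.835 and P(E|¬H) = 0.214.
P(E) = 0.835·0.244 + 0.214·0.756 = 0.20374 + 0.16178 = 0.36552.
By Bayes' theorem, P(H|E) = 0.20374 / 0.36552 = 0.557. Hence P(¬H|E) = 1 − 0.557 = 0.443.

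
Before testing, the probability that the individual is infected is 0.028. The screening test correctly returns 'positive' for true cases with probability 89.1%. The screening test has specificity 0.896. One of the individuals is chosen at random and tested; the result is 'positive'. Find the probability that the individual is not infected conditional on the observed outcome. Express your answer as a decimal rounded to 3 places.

Let H be the event that the individual is infected. P(H) = 0.028, so P(¬H) = 0.972. With E the 'positive' result, P(E|H) = 0.891 and P(E|¬H) = 0.104.
P(E) = 0.891·0.028 + 0.104·0.972 = 0.024948 + 0.10109 = 0.12604.
By Bayes' theorem, P(H|E) = 0.024948 / 0.12604 = 0.198. Hence P(¬H|E) = 1 − 0.198 = 0.802.

P(¬H | E) ≈ 0.802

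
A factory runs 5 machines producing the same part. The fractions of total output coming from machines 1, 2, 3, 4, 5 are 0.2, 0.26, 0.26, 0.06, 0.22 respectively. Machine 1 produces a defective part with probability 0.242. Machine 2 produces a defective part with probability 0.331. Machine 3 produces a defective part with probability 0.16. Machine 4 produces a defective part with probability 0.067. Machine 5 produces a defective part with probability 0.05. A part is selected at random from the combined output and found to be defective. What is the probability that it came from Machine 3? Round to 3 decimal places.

Posterior probability ≈ 0.218

P(defective|M1) = 0.242; P(defective|M2) = 0.331; P(defective|M3) = 0.16; P(defective|M4) = 0.067; P(defective|M5) = 0.05.
Prior × likelihood for each source: 0.2·0.242=0.04840, 0.26·0.331=0.08606, 0.26·0.16=0.04160, 0.06·0.067=0.004020, 0.22·0.05=0.01100. Summing gives P(defective) = 0.19108.
P(Machine 3 | defective) = 0.04160 / 0.19108 = 0.218.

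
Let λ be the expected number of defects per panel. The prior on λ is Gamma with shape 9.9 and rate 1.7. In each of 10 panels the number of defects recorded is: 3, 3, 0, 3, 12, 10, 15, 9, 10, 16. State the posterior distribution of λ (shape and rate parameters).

Posterior: Gamma(shape=90.9, rate=11.7)

Total count ∑xᵢ = 81 over n = 10 panels.
Gamma is conjugate to the Poisson likelihood: posterior is Gamma(shape = 9.9+81 = 90.9, rate = 1.7+10 = 11.7).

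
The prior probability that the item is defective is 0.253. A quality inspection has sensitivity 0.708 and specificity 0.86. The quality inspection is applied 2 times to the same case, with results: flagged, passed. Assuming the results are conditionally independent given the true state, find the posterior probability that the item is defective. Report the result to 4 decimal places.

Posterior P(H) ≈ 0.3677

With H the event that the item is defective, the joint likelihood of the observed sequence is P(data|H) = 0.708·0.292 = 0.20674 and P(data|¬H) = 0.14·0.86 = 0.12040.
Bayes: P(H|data) = 0.253·0.20674 / (0.253·0.20674 + 0.747·0.12040) = 0.052304/0.14224 = 0.3677.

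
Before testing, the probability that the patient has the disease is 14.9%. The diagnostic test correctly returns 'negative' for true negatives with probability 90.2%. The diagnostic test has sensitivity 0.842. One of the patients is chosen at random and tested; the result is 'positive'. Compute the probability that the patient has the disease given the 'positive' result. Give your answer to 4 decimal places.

Let H be the event that the patient has the disease. P(H) = 0.149, so P(¬H) = 0.851. With E the 'positive' result, P(E|H) = 0.842 and P(E|¬H) = 0.098.
P(E) = 0.842·0.149 + 0.098·0.851 = 0.12546 + 0.083398 = 0.20886.
By Bayes' theorem, P(H|E) = 0.12546 / 0.20886 = 0.6007.

P(H | E) ≈ 0.6007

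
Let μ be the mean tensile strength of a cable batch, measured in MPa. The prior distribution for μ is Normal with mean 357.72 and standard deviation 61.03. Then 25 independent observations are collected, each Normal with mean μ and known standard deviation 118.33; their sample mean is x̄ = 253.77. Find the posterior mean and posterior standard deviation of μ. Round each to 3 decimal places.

Posterior mean ≈ 267.358; posterior SD ≈ 22.065

With known σ, the Normal prior is conjugate. Weight on the data is w = (n/σ²)/(n/σ² + 1/τ₀²) = 0.00178546/(0.00178546+0.00026848) = 0.86929.
Posterior mean = w·x̄ + (1−w)·μ₀ = 0.86929·253.77 + 0.13071·357.72 = 267.358. Posterior variance = 1/(0.00178546+0.00026848) = 486.869, so SD = 22.065.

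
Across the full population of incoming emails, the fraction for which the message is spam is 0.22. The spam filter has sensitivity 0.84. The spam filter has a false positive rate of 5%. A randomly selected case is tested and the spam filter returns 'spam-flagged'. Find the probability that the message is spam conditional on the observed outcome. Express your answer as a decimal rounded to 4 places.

P(H | E) ≈ 0.8257

Let H be the event that the message is spam. P(H) = 0.22, so P(¬H) = 0.78. With E the 'spam-flagged' result, P(E|H) = 0.84 and P(E|¬H) = 0.05.
P(E) = 0.84·0.22 + 0.05·0.78 = 0.18480 + 0.039000 = 0.22380.
By Bayes' theorem, P(H|E) = 0.18480 / 0.22380 = 0.8257.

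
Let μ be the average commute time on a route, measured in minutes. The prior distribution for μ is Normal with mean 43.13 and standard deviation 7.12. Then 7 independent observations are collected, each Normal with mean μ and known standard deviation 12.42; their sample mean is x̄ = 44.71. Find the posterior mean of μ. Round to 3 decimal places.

Prior precision 1/τ₀² = 1/7.12² = 0.0197260; data precision n/σ² = 7/12.42² = 0.0453790.
Posterior precision = 0.0197260 + 0.0453790 = 0.0651050.
Posterior mean = (0.0197260·43.13 + 0.0453790·44.71) / 0.0651050 = 44.231.

Posterior mean ≈ 44.231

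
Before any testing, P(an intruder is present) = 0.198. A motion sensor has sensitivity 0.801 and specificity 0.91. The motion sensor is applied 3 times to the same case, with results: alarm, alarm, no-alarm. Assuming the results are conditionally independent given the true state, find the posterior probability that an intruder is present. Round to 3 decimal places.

With H the event that an intruder is present, the joint likelihood of the observed sequence is P(data|H) = 0.801·0.801·0.199 = 0.12768 and P(data|¬H) = 0.09·0.09·0.91 = 0.0073710.
Bayes: P(H|data) = 0.198·0.12768 / (0.198·0.12768 + 0.802·0.0073710) = 0.025280/0.031192 = 0.8105.

Posterior P(H) ≈ 0.810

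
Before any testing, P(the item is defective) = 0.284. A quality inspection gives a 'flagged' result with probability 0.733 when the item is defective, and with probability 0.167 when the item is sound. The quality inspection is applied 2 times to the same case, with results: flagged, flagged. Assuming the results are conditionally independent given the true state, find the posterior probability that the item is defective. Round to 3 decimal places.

With H the event that the item is defective, the joint likelihood of the observed sequence is P(data|H) = 0.733·0.733 = 0.53729 and P(data|¬H) = 0.167·0.167 = 0.027889.
Bayes: P(H|data) = 0.284·0.53729 / (0.284·0.53729 + 0.716·0.027889) = 0.15259/0.17256 = 0.8843.

Posterior P(H) ≈ 0.884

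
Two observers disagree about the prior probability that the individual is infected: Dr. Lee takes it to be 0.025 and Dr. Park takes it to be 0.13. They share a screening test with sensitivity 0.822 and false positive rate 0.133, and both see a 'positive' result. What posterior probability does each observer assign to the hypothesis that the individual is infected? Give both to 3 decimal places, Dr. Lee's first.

Dr. Lee: 0.137; Dr. Park: 0.480

P('+'|H) = 0.822, P('+'|¬H) = 0.133.
Dr. Lee: numerator 0.822·0.025 = 0.020550; evidence = 0.020550+0.133·0.975 = 0.15022; posterior = 0.137.
Dr. Park: numerator 0.822·0.13 = 0.10686; evidence = 0.10686+0.133·0.87 = 0.22257; posterior = 0.480.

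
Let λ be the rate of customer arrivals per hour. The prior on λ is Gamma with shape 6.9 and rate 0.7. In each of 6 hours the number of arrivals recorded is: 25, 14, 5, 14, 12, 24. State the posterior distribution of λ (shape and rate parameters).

Posterior: Gamma(shape=100.9, rate=6.7)

Total count ∑xᵢ = 94 over n = 6 hours.
Gamma is conjugate to the Poisson likelihood: posterior is Gamma(shape = 6.9+94 = 100.9, rate = 0.7+6 = 6.7).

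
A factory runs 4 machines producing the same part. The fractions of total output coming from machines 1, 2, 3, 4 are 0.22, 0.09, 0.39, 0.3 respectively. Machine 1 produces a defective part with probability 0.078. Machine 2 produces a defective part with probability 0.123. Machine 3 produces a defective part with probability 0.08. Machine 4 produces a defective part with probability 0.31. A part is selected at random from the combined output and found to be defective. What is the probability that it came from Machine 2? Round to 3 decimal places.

Posterior probability ≈ 0.073

Tabulate prior·likelihood by source: [1] prior 0.22, lik 0.078, product 0.01716; [2] prior 0.09, lik 0.123, product 0.01107; [3] prior 0.39, lik 0.08, product 0.03120; [4] prior 0.3, lik 0.31, product 0.09300.
Normalizing constant = 0.15243; the posterior for Machine 2 is its product over the sum, 0.01107/0.15243 = 0.073.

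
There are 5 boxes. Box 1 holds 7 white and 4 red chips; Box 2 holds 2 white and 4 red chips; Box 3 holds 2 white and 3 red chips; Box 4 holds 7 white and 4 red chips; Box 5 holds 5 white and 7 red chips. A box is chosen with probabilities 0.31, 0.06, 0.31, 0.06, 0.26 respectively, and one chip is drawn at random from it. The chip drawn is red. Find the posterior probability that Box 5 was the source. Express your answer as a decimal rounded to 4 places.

Posterior probability ≈ 0.2961

P(red|Box 1) = 0.3636; P(red|Box 2) = 0.6667; P(red|Box 3) = 0.6; P(red|Box 4) = 0.3636; P(red|Box 5) = 0.5833.
Prior × likelihood for each source: 0.31·0.3636=0.1127, 0.06·0.6667=0.04000, 0.31·0.6=0.1860, 0.06·0.3636=0.02182, 0.26·0.5833=0.1517. Summing gives P(red) = 0.51221.
P(Box 5 | red) = 0.1517 / 0.51221 = 0.2961.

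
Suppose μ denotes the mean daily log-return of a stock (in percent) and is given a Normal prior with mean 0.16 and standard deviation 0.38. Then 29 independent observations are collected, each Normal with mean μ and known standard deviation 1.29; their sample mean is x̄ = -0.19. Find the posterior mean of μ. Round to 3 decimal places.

Posterior mean ≈ -0.090

With known σ, the Normal prior is conjugate. Weight on the data is w = (n/σ²)/(n/σ² + 1/τ₀²) = 17.4268/(17.4268+6.92521) = 0.71562.
Posterior mean = w·x̄ + (1−w)·μ₀ = 0.71562·-0.19 + 0.28438·0.16 = -0.090.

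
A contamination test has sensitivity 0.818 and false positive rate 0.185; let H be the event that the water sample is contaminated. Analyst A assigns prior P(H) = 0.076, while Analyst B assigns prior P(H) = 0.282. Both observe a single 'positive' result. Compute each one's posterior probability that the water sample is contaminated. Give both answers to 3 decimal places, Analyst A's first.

P('+'|H) = 0.818, P('+'|¬H) = 0.185.
Analyst A: numerator 0.818·0.076 = 0.062168; evidence = 0.062168+0.185·0.924 = 0.23311; posterior = 0.267.
Analyst B: numerator 0.818·0.282 = 0.23068; evidence = 0.23068+0.185·0.718 = 0.36351; posterior = 0.635.

Analyst A: 0.267; Analyst B: 0.635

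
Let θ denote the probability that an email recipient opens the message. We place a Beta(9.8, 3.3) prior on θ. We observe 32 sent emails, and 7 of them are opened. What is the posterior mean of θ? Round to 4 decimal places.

Observing 7 successes and 25 failures updates Beta(9.8, 3.3) by adding the success and failure counts to the two shape parameters: α = 9.8+7 = 16.8, β = 3.3+25 = 28.3.
E[θ | data] = 16.8/(16.8+28.3) = 0.3725.

Posterior mean ≈ 0.3725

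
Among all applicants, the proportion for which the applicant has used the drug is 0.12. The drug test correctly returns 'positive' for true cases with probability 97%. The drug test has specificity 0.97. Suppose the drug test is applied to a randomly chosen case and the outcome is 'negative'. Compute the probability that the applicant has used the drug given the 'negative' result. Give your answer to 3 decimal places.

P(H | E) ≈ 0.004

Write H for 'the applicant has used the drug'. Prior odds H:¬H = 0.12/0.88 = 0.13636. For the 'negative' outcome, the likelihood ratio is 0.03/0.97 = 0.030928.
Posterior odds = 0.13636 × 0.030928 = 0.0042174, so P(H|E) = 0.0042174/(1+0.0042174) = 0.004.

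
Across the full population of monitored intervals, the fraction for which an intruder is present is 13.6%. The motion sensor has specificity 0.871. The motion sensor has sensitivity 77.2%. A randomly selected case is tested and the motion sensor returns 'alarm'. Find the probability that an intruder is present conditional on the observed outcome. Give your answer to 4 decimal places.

Let H be the event that an intruder is present. P(H) = 0.136, so P(¬H) = 0.864. With E the 'alarm' result, P(E|H) = 0.772 and P(E|¬H) = 0.129.
P(E) = 0.772·0.136 + 0.129·0.864 = 0.10499 + 0.11146 = 0.21645.
By Bayes' theorem, P(H|E) = 0.10499 / 0.21645 = 0.4851.

P(H | E) ≈ 0.4851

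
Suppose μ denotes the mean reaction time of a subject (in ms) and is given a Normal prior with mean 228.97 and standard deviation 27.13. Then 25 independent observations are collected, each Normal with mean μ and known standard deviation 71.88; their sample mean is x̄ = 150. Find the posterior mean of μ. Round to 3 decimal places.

Posterior mean ≈ 167.313

Prior precision 1/τ₀² = 1/27.13² = 0.00135863; data precision n/σ² = 25/71.88² = 0.00483865.
Posterior precision = 0.00135863 + 0.00483865 = 0.00619727.
Posterior mean = (0.00135863·228.97 + 0.00483865·150) / 0.00619727 = 167.313.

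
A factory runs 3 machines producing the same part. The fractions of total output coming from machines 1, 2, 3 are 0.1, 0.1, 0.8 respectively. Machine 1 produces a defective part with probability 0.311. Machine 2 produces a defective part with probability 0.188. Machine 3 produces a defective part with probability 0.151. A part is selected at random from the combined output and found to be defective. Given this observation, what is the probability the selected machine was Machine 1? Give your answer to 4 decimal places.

P(defective|M1) = 0.311; P(defective|M2) = 0.188; P(defective|M3) = 0.151.
Prior × likelihood for each source: 0.1·0.311=0.03110, 0.1·0.188=0.01880, 0.8·0.151=0.1208. Summing gives P(defective) = 0.17070.
P(Machine 1 | defective) = 0.03110 / 0.17070 = 0.1822.

Posterior probability ≈ 0.1822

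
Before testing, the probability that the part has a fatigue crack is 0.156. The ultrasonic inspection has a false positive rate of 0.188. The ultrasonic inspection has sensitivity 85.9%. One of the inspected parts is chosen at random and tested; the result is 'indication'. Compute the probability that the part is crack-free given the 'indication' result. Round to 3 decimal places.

P(¬H | E) ≈ 0.542

Let H be the event that the part has a fatigue crack. P(H) = 0.156, so P(¬H) = 0.844. With E the 'indication' result, P(E|H) = 0.859 and P(E|¬H) = 0.188.
P(E) = 0.859·0.156 + 0.188·0.844 = 0.13400 + 0.15867 = 0.29268.
By Bayes' theorem, P(H|E) = 0.13400 / 0.29268 = 0.458. Hence P(¬H|E) = 1 − 0.458 = 0.542.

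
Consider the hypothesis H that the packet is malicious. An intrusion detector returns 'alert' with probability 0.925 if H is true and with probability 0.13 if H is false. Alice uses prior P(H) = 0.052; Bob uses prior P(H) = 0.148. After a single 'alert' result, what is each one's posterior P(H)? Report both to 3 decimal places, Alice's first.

Alice: 0.281; Bob: 0.553

P('+'|H) = 0.925, P('+'|¬H) = 0.13.
Alice: numerator 0.925·0.052 = 0.048100; evidence = 0.048100+0.13·0.948 = 0.17134; posterior = 0.281.
Bob: numerator 0.925·0.148 = 0.13690; evidence = 0.13690+0.13·0.852 = 0.24766; posterior = 0.553.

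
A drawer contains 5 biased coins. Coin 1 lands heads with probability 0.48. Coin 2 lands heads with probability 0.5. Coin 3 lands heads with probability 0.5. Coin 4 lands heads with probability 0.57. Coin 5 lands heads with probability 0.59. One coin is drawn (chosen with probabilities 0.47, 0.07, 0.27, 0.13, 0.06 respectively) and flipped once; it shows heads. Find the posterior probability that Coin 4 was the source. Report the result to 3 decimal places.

Tabulate prior·likelihood by source: [1] prior 0.47, lik 0.48, product 0.2256; [2] prior 0.07, lik 0.5, product 0.03500; [3] prior 0.27, lik 0.5, product 0.1350; [4] prior 0.13, lik 0.57, product 0.07410; [5] prior 0.06, lik 0.59, product 0.03540.
Normalizing constant = 0.50510; the posterior for Coin 4 is its product over the sum, 0.07410/0.50510 = 0.147.

Posterior probability ≈ 0.147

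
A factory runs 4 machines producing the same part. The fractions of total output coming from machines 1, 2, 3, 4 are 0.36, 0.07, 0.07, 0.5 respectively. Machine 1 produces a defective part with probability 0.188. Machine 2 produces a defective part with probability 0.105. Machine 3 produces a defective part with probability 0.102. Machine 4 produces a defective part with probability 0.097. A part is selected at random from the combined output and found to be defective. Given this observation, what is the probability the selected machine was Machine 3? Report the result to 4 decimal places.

Posterior probability ≈ 0.0546

P(defective|M1) = 0.188; P(defective|M2) = 0.105; P(defective|M3) = 0.102; P(defective|M4) = 0.097.
Prior × likelihood for each source: 0.36·0.188=0.06768, 0.07·0.105=0.007350, 0.07·0.102=0.007140, 0.5·0.097=0.04850. Summing gives P(defective) = 0.13067.
P(Machine 3 | defective) = 0.007140 / 0.13067 = 0.0546.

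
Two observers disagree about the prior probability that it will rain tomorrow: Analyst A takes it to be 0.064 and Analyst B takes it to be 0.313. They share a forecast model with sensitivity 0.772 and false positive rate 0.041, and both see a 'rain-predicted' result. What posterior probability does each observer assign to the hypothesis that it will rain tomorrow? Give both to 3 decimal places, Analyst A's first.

P('+'|H) = 0.772, P('+'|¬H) = 0.041.
Analyst A: numerator 0.772·0.064 = 0.049408; evidence = 0.049408+0.041·0.936 = 0.087784; posterior = 0.563.
Analyst B: numerator 0.772·0.313 = 0.24164; evidence = 0.24164+0.041·0.687 = 0.26980; posterior = 0.896.

Analyst A: 0.563; Analyst B: 0.896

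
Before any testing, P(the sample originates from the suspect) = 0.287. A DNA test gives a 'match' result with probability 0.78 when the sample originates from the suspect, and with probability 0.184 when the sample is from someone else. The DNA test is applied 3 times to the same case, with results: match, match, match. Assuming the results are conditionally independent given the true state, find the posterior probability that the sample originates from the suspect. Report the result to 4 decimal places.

Posterior P(H) ≈ 0.9684

With H the event that the sample originates from the suspect, the joint likelihood of the observed sequence is P(data|H) = 0.78·0.78·0.78 = 0.47455 and P(data|¬H) = 0.184·0.184·0.184 = 0.0062295.
Bayes: P(H|data) = 0.287·0.47455 / (0.287·0.47455 + 0.713·0.0062295) = 0.13620/0.14064 = 0.9684.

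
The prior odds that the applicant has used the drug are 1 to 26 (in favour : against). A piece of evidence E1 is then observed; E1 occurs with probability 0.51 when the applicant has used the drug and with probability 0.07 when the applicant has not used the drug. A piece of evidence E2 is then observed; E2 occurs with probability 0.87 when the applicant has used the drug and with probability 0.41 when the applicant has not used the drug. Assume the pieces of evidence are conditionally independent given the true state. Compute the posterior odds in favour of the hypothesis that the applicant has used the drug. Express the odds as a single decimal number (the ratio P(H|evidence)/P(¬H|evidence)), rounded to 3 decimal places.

Prior odds = 1/26 = 0.038462. In log-odds, ln(0.038462) = -3.2581.
Add log likelihood ratios: ln(7.2857) + ln(2.1220) = 2.7383.
Posterior log-odds = -0.51985, so posterior odds = exp(-0.51985) = 0.59461.

Posterior odds ≈ 0.595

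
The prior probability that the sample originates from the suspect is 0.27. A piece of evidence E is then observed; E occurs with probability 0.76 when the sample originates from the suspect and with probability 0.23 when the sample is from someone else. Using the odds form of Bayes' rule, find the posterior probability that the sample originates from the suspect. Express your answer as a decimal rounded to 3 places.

Prior odds = 0.27/(1−0.27) = 0.36986. In log-odds, ln(0.36986) = -0.99462.
Add log likelihood ratio: ln(3.3043) = 1.1952.
Posterior log-odds = 0.20062, so posterior odds = exp(0.20062) = 1.2222. Converting, P(H|E) = 1.2222/2.2222 = 0.550.

Posterior probability ≈ 0.550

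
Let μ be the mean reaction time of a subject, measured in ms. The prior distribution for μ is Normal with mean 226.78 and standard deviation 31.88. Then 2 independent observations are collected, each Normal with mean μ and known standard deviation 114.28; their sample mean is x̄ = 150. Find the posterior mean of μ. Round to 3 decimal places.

Posterior mean ≈ 216.439

With known σ, the Normal prior is conjugate. Weight on the data is w = (n/σ²)/(n/σ² + 1/τ₀²) = 0.00015314/(0.00015314+0.00098393) = 0.13468.
Posterior mean = w·x̄ + (1−w)·μ₀ = 0.13468·150 + 0.86532·226.78 = 216.439.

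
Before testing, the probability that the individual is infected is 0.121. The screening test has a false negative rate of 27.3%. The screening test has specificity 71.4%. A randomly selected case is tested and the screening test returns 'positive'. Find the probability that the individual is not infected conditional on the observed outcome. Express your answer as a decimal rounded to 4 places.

Let H be the event that the individual is infected. P(H) = 0.121, so P(¬H) = 0.879. With E the 'positive' result, P(E|H) = 0.727 and P(E|¬H) = 0.286.
P(E) = 0.727·0.121 + 0.286·0.879 = 0.087967 + 0.25139 = 0.33936.
By Bayes' theorem, P(H|E) = 0.087967 / 0.33936 = 0.2592. Hence P(¬H|E) = 1 − 0.2592 = 0.7408.

P(¬H | E) ≈ 0.7408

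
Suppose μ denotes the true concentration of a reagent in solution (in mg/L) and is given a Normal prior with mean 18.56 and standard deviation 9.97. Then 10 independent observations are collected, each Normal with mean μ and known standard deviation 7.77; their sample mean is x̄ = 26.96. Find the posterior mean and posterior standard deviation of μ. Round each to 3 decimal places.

Posterior mean ≈ 26.479; posterior SD ≈ 2.386

Prior precision 1/τ₀² = 1/9.97² = 0.0100603; data precision n/σ² = 10/7.77² = 0.165637.
Posterior precision = 0.0100603 + 0.165637 = 0.175698, giving posterior SD = 1/√0.175698 = 2.386.
Posterior mean = (0.0100603·18.56 + 0.165637·26.96) / 0.175698 = 26.479.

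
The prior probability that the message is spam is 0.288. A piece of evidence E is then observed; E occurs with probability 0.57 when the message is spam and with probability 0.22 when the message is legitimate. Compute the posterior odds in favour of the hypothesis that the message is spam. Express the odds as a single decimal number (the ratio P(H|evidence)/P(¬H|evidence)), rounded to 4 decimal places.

Prior odds = 0.288/(1−0.288) = 0.40449.
Likelihood ratio for E = 0.57/0.22 = 2.5909.
Posterior odds = prior odds × LR = 1.0480.

Posterior odds ≈ 1.0480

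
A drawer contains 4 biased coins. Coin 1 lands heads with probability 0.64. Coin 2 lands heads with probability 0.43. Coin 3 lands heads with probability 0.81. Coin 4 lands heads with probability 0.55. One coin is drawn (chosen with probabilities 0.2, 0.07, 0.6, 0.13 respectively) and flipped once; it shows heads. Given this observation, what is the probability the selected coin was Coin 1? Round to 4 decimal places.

Tabulate prior·likelihood by source: [1] prior 0.2, lik 0.64, product 0.1280; [2] prior 0.07, lik 0.43, product 0.03010; [3] prior 0.6, lik 0.81, product 0.4860; [4] prior 0.13, lik 0.55, product 0.07150.
Normalizing constant = 0.71560; the posterior for Coin 1 is its product over the sum, 0.1280/0.71560 = 0.1789.

Posterior probability ≈ 0.1789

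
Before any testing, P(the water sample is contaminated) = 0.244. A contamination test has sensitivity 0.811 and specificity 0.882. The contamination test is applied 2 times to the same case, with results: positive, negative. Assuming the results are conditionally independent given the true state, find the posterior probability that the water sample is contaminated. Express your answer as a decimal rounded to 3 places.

With H the event that the water sample is contaminated, the joint likelihood of the observed sequence is P(data|H) = 0.811·0.189 = 0.15328 and P(data|¬H) = 0.118·0.882 = 0.10408.
Bayes: P(H|data) = 0.244·0.15328 / (0.244·0.15328 + 0.756·0.10408) = 0.037400/0.11608 = 0.3222.

Posterior P(H) ≈ 0.322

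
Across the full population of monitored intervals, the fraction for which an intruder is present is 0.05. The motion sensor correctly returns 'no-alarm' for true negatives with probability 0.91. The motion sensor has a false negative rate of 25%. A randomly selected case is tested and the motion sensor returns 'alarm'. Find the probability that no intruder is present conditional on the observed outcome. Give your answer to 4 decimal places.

P(¬H | E) ≈ 0.6951

Let H be the event that an intruder is present. P(H) = 0.05, so P(¬H) = 0.95. With E the 'alarm' result, P(E|H) = 0.75 and P(E|¬H) = 0.09.
P(E) = 0.75·0.05 + 0.09·0.95 = 0.037500 + 0.085500 = 0.12300.
By Bayes' theorem, P(H|E) = 0.037500 / 0.12300 = 0.3049. Hence P(¬H|E) = 1 − 0.3049 = 0.6951.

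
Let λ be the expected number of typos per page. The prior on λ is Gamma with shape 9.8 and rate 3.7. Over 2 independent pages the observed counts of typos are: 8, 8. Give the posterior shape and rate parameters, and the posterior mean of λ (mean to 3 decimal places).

The Poisson likelihood adds the total count to the shape and the number of exposure periods to the rate. Here ∑xᵢ = 16 and n = 2, so shape 9.8→25.8 and rate 3.7→5.7.
E[λ | data] = 25.8/5.7 = 4.526.

Posterior: Gamma(shape=25.8, rate=5.7); mean ≈ 4.526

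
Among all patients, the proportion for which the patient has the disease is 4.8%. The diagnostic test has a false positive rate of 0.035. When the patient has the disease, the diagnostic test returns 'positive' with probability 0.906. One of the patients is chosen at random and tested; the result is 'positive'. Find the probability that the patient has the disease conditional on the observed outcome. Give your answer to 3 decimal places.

P(H | E) ≈ 0.566

Write H for 'the patient has the disease'. Prior odds H:¬H = 0.048/0.952 = 0.050420. For the 'positive' outcome, the likelihood ratio is 0.906/0.035 = 25.886.
Posterior odds = 0.050420 × 25.886 = 1.3052, so P(H|E) = 1.3052/(1+1.3052) = 0.566.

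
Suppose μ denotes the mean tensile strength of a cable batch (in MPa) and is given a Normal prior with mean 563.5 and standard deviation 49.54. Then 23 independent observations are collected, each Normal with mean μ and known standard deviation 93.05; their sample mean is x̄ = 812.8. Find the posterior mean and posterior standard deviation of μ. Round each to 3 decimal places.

With known σ, the Normal prior is conjugate. Weight on the data is w = (n/σ²)/(n/σ² + 1/τ₀²) = 0.00265641/(0.00265641+0.00040746) = 0.86701.
Posterior mean = w·x̄ + (1−w)·μ₀ = 0.86701·812.8 + 0.13299·563.5 = 779.646. Posterior variance = 1/(0.00265641+0.00040746) = 326.384, so SD = 18.066.

Posterior mean ≈ 779.646; posterior SD ≈ 18.066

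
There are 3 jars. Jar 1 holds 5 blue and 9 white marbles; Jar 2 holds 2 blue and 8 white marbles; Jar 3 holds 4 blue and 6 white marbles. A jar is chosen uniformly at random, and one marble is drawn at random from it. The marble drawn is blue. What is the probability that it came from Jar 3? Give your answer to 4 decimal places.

Posterior probability ≈ 0.4179

P(blue|Jar 1) = 0.3571; P(blue|Jar 2) = 0.2; P(blue|Jar 3) = 0.4.
Prior × likelihood for each source: 0.333333·0.3571=0.1190, 0.333333·0.2=0.06667, 0.333333·0.4=0.1333. Summing gives P(blue) = 0.31905.
P(Jar 3 | blue) = 0.1333 / 0.31905 = 0.4179.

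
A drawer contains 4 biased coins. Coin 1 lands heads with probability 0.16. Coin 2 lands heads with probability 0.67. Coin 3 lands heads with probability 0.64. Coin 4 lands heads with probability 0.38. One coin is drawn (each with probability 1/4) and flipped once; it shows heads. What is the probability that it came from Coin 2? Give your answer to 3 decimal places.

Tabulate prior·likelihood by source: [1] prior 0.25, lik 0.16, product 0.04000; [2] prior 0.25, lik 0.67, product 0.1675; [3] prior 0.25, lik 0.64, product 0.1600; [4] prior 0.25, lik 0.38, product 0.09500.
Normalizing constant = 0.46250; the posterior for Coin 2 is its product over the sum, 0.1675/0.46250 = 0.362.

Posterior probability ≈ 0.362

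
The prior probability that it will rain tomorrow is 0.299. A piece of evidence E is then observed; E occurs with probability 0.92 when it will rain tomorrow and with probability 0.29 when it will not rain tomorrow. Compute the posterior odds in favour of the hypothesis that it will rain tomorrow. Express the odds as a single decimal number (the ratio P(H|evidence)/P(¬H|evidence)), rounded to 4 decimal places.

Prior odds = 0.299/(1−0.299) = 0.42653.
Likelihood ratio for E = 0.92/0.29 = 3.1724.
Posterior odds = prior odds × LR = 1.3531.

Posterior odds ≈ 1.3531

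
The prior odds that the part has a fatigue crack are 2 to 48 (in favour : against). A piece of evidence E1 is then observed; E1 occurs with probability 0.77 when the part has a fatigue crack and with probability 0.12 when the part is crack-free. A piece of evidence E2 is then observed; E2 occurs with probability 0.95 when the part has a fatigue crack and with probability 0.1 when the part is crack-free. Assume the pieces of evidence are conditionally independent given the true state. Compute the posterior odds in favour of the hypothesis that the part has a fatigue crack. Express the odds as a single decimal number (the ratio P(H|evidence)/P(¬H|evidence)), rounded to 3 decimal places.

Prior odds = 2/48 = 0.041667.
Likelihood ratio for E1 = 0.77/0.12 = 6.4167.
Likelihood ratio for E2 = 0.95/0.1 = 9.5000.
Posterior odds = prior odds × LR₁ × LR₂ = 2.5399.

Posterior odds ≈ 2.540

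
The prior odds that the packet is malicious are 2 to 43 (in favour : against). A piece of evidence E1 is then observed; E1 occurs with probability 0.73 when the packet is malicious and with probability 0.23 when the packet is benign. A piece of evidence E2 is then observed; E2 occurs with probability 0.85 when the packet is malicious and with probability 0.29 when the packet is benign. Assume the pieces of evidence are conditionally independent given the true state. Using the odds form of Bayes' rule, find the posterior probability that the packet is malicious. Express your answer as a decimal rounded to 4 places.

Prior odds = 2/43 = 0.046512.
Likelihood ratio for E1 = 0.73/0.23 = 3.1739.
Likelihood ratio for E2 = 0.85/0.29 = 2.9310.
Posterior odds = prior odds × LR₁ × LR₂ = 0.43269.
Posterior probability = odds/(1+odds) = 0.43269/1.4327 = 0.3020.

Posterior probability ≈ 0.3020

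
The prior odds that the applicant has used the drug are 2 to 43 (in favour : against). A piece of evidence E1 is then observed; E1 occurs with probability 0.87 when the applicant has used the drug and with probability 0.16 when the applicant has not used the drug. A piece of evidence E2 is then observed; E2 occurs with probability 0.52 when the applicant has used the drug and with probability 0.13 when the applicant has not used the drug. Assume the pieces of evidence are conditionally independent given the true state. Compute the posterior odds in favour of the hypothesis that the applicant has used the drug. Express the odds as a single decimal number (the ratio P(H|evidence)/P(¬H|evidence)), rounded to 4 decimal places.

Posterior odds ≈ 1.0116

Prior odds = 2/43 = 0.046512.
Likelihood ratio for E1 = 0.87/0.16 = 5.4375.
Likelihood ratio for E2 = 0.52/0.13 = 4.0000.
Posterior odds = prior odds × LR₁ × LR₂ = 1.0116.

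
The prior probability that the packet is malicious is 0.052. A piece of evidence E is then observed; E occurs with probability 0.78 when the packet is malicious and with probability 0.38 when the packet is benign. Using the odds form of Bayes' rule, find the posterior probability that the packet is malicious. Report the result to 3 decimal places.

Posterior probability ≈ 0.101

Prior odds = 0.052/(1−0.052) = 0.054852.
Likelihood ratio for E = 0.78/0.38 = 2.0526.
Posterior odds = prior odds × LR = 0.11259.
Posterior probability = odds/(1+odds) = 0.11259/1.1126 = 0.101.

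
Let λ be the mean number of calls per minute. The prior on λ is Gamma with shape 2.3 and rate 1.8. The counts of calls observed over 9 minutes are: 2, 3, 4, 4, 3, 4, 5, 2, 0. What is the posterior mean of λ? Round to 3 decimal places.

The Poisson likelihood adds the total count to the shape and the number of exposure periods to the rate. Here ∑xᵢ = 27 and n = 9, so shape 2.3→29.3 and rate 1.8→10.8.
Posterior mean = shape/rate = 29.3/10.8 = 2.713.

Posterior mean ≈ 2.713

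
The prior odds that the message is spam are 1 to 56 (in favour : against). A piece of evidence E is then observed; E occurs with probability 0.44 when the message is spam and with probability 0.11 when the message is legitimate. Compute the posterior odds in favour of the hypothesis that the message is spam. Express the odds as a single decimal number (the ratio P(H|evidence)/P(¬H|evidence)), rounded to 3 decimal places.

Prior odds = 1/56 = 0.017857.
Likelihood ratio for E = 0.44/0.11 = 4.0000.
Posterior odds = prior odds × LR = 0.071429.

Posterior odds ≈ 0.071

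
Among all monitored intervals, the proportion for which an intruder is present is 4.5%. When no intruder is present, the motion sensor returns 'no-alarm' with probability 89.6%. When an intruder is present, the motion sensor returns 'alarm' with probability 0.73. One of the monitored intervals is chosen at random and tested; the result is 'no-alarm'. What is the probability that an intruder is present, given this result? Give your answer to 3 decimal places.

P(H | E) ≈ 0.014

Write H for 'an intruder is present'. Prior odds H:¬H = 0.045/0.955 = 0.047120. For the 'no-alarm' outcome, the likelihood ratio is 0.27/0.896 = 0.30134.
Posterior odds = 0.047120 × 0.30134 = 0.014199, so P(H|E) = 0.014199/(1+0.014199) = 0.014.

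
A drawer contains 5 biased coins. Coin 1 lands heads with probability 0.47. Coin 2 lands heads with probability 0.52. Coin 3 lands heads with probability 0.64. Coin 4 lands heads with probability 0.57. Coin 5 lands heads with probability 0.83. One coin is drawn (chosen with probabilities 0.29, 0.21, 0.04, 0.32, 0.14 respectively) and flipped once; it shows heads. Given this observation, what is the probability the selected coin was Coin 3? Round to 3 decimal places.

Posterior probability ≈ 0.045

P(heads|C1) = 0.47; P(heads|C2) = 0.52; P(heads|C3) = 0.64; P(heads|C4) = 0.57; P(heads|C5) = 0.83.
Prior × likelihood for each source: 0.29·0.47=0.1363, 0.21·0.52=0.1092, 0.04·0.64=0.02560, 0.32·0.57=0.1824, 0.14·0.83=0.1162. Summing gives P(heads) = 0.56970.
P(Coin 3 | heads) = 0.02560 / 0.56970 = 0.045.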